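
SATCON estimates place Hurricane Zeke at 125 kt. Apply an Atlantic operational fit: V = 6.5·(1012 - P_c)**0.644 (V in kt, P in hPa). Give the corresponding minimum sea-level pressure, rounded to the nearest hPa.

ΔP = (V / 6.5)^(1/0.644) = (125/6.5)^1.553.
125/6.5 = 19.231; 19.231^1.553 ≈ 98.58 hPa.
P_c = 1012 − 98.58 = 913.42 ≈ 913 hPa.

913 hPa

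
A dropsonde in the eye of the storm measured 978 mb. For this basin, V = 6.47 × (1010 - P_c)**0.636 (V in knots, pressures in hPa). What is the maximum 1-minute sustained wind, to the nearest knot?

ΔP = 1010 − 978 = 32 mb.
32^0.636 ≈ 9.063.
V ≈ 6.47 × 9.063 ≈ 58.6 kt.

59 kt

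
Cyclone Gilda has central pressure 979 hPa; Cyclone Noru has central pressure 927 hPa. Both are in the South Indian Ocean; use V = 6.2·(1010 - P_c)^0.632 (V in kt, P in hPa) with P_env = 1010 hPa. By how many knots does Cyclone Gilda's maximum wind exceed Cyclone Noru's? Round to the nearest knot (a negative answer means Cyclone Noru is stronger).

-47 kt

Cyclone Gilda: ΔP = 31; V ≈ 6.2 × 31^0.632 ≈ 54.32 kt.
Cyclone Noru: ΔP = 83; V ≈ 6.2 × 83^0.632 ≈ 101.22 kt.
Difference ≈ 54.32 − 101.22 = -46.90 → -47 kt.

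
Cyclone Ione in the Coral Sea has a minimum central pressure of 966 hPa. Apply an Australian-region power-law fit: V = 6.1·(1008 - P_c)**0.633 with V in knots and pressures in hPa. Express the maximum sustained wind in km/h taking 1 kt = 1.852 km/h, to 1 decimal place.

ΔP = 1008 − 966 = 42 hPa.
V ≈ 6.1 × 42^0.633 = 6.1 × 10.654 ≈ 64.990 kt.
64.990 × 1.852 ≈ 120.36 km/h → 120.4 km/h.

120.4 km/h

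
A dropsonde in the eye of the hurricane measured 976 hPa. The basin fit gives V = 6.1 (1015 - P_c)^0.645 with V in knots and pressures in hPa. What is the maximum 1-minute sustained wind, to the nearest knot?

ΔP = 1015 − 976 = 39 hPa.
39^0.645 ≈ 10.623.
V ≈ 6.1 × 10.623 ≈ 64.8 kt.

65 kt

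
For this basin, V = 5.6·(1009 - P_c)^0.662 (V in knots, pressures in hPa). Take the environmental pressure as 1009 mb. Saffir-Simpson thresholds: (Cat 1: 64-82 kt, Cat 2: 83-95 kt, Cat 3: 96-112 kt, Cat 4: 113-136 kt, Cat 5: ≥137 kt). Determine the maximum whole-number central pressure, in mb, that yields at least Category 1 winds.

Category 1 begins at V = 64 kt.
Required ΔP = (64/5.6)^(1/0.662) = 11.429^1.511 ≈ 39.64 mb.
P_c ≤ 1009 − 39.64 = 969.36, so the highest integer P_c is 969 mb.

969 mb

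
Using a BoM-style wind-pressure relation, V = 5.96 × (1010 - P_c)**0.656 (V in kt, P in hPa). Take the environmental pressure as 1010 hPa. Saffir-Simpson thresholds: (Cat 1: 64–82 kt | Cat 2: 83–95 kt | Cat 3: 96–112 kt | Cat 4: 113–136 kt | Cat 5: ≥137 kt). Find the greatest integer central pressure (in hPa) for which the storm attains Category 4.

921 hPa

Category 4 begins at V = 113 kt.
Required ΔP = (113/5.96)^(1/0.656) = 18.960^1.524 ≈ 88.70 hPa.
P_c ≤ 1010 − 88.70 = 921.30, so the highest integer P_c is 921 hPa.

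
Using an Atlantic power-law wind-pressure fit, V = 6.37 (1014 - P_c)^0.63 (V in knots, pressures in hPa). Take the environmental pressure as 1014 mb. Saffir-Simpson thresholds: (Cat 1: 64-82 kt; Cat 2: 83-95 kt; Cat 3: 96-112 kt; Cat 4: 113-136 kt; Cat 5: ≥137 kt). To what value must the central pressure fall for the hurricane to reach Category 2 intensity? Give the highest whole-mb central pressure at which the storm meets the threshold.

955 mb

Category 2 begins at V = 83 kt.
Required ΔP = (83/6.37)^(1/0.63) = 13.030^1.587 ≈ 58.85 mb.
P_c ≤ 1014 − 58.85 = 955.15, so the highest integer P_c is 955 mb.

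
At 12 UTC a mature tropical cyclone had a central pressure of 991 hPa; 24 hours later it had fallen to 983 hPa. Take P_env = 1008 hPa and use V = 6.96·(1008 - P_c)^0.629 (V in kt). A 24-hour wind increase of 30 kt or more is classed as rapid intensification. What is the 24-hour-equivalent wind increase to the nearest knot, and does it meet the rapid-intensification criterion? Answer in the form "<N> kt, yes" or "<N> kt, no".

11 kt, no

V₁: ΔP = 17, V ≈ 6.96 × 17^0.629 ≈ 41.36 kt.
V₂: ΔP = 25, V ≈ 6.96 × 25^0.629 ≈ 52.71 kt.
ΔV over 24 h = 11.35 kt → 24 h equivalent = 11.35 × 24/24 ≈ 11.35 kt.
11 kt < 30 kt ⇒ not rapid intensification.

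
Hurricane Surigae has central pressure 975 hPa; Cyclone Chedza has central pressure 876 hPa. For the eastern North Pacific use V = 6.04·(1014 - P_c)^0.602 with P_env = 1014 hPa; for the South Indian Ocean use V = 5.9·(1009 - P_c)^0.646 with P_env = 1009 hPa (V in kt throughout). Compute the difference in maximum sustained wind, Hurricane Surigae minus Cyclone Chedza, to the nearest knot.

Hurricane Surigae: ΔP = 39; V ≈ 6.04 × 39^0.602 ≈ 54.81 kt.
Cyclone Chedza: ΔP = 133; V ≈ 5.9 × 133^0.646 ≈ 138.95 kt.
Difference ≈ 54.81 − 138.95 = -84.14 → -84 kt.

-84 kt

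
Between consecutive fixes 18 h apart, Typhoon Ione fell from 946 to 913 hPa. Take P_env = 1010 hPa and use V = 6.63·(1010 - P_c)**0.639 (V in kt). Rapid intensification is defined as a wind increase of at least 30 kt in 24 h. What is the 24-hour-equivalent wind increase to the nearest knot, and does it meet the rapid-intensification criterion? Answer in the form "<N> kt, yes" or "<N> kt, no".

V₁: ΔP = 64, V ≈ 6.63 × 64^0.639 ≈ 94.55 kt.
V₂: ΔP = 97, V ≈ 6.63 × 97^0.639 ≈ 123.33 kt.
ΔV over 18 h = 28.78 kt → 24 h equivalent = 28.78 × 24/18 ≈ 38.37 kt.
38 kt ≥ 30 kt ⇒ rapid intensification.

38 kt, yes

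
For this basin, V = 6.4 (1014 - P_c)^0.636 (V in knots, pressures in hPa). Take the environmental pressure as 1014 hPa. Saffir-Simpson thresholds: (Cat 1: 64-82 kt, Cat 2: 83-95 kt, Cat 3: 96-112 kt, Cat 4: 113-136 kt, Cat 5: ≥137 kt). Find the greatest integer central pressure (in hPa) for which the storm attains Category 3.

943 hPa

Category 3 begins at V = 96 kt.
Required ΔP = (96/6.4)^(1/0.636) = 15.000^1.572 ≈ 70.66 hPa.
P_c ≤ 1014 − 70.66 = 943.34, so the highest integer P_c is 943 hPa.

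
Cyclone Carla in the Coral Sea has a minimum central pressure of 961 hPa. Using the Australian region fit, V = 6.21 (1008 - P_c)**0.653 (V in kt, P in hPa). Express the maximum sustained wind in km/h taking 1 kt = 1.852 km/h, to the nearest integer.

142 km/h

ΔP = 1008 − 961 = 47 hPa.
V ≈ 6.21 × 47^0.653 = 6.21 × 12.356 ≈ 76.731 kt.
76.731 × 1.852 ≈ 142.11 km/h → 142 km/h.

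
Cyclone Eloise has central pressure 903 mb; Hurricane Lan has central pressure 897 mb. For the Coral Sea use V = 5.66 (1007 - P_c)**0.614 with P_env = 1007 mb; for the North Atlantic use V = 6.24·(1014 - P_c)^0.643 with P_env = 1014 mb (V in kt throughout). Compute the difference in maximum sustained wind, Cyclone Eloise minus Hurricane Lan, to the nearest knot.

-35 kt

Cyclone Eloise: ΔP = 104; V ≈ 5.66 × 104^0.614 ≈ 98.01 kt.
Hurricane Lan: ΔP = 117; V ≈ 6.24 × 117^0.643 ≈ 133.36 kt.
Difference ≈ 98.01 − 133.36 = -35.35 → -35 kt.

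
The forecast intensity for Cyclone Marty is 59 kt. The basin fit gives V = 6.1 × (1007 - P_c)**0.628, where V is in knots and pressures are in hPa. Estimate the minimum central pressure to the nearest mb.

970 mb

ΔP = (V / 6.1)^(1/0.628) = (59/6.1)^1.592.
59/6.1 = 9.672; 9.672^1.592 ≈ 37.09 mb.
P_c = 1007 − 37.09 = 969.91 ≈ 970 mb.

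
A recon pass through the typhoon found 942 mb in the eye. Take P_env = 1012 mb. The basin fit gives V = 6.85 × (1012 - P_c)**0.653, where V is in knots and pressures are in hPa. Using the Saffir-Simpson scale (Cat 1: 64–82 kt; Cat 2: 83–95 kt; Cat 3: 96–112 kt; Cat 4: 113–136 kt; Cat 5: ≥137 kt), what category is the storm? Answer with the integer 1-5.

ΔP = 1012 − 942 = 70 mb.
V ≈ 6.85 × 70^0.653 = 6.85 × 16.03 ≈ 110 kt.
110 kt falls in the Category 3 band.

3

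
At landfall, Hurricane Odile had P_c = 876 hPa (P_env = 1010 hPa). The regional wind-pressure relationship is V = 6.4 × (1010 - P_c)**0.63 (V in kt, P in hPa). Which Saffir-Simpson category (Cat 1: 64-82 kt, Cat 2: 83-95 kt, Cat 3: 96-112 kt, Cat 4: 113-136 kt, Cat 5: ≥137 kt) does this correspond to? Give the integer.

5

ΔP = 1010 − 876 = 134 hPa.
V ≈ 6.4 × 134^0.63 = 6.4 × 21.88 ≈ 140 kt.
140 kt falls in the Category 5 band.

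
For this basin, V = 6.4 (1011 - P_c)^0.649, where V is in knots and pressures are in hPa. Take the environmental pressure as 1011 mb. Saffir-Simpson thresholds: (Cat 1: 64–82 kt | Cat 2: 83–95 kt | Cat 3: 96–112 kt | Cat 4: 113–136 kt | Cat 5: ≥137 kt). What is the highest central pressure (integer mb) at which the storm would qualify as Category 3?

Category 3 begins at V = 96 kt.
Required ΔP = (96/6.4)^(1/0.649) = 15.000^1.541 ≈ 64.89 mb.
P_c ≤ 1011 − 64.89 = 946.11, so the highest integer P_c is 946 mb.

946 mb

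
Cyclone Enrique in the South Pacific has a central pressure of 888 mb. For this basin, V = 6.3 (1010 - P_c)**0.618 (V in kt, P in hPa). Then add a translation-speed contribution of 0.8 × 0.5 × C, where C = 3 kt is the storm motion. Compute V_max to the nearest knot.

124 kt

ΔP = 1010 − 888 = 122 mb.
122^0.618 ≈ 19.470.
V ≈ 6.3 × 19.470 ≈ 122.7 kt.
Translation term: 0.8 × 0.5 × 3 = 1.2 kt.
Corrected V ≈ 123.9 kt → 124 kt.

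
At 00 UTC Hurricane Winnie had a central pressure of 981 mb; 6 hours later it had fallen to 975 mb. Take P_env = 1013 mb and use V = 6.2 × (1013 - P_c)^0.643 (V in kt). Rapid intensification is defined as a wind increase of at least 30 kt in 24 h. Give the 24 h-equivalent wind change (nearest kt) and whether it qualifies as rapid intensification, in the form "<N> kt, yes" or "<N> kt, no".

27 kt, no

V₁: ΔP = 32, V ≈ 6.2 × 32^0.643 ≈ 57.57 kt.
V₂: ΔP = 38, V ≈ 6.2 × 38^0.643 ≈ 64.30 kt.
ΔV over 6 h = 6.73 kt → 24 h equivalent = 6.73 × 24/6 ≈ 26.92 kt.
27 kt < 30 kt ⇒ not rapid intensification.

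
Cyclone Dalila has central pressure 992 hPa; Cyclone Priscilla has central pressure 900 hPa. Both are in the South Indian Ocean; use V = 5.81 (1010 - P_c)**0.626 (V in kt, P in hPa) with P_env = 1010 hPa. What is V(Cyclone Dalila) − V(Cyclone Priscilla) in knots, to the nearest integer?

Cyclone Dalila: ΔP = 18; V ≈ 5.81 × 18^0.626 ≈ 35.48 kt.
Cyclone Priscilla: ΔP = 110; V ≈ 5.81 × 110^0.626 ≈ 110.18 kt.
Difference ≈ 35.48 − 110.18 = -74.70 → -75 kt.

-75 kt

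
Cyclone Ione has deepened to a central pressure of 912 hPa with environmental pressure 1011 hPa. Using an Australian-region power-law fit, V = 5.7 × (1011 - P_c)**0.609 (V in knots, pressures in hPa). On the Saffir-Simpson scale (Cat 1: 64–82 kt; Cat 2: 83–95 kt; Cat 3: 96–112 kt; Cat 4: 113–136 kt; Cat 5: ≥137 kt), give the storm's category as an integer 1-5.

ΔP = 1011 − 912 = 99 hPa.
V ≈ 5.7 × 99^0.609 = 5.7 × 16.42 ≈ 94 kt.
94 kt falls in the Category 2 band.

2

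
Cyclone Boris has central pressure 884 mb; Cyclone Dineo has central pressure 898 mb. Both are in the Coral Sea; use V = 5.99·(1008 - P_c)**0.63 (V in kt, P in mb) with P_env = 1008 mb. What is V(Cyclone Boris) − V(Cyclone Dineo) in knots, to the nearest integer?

9 kt

Cyclone Boris: ΔP = 124; V ≈ 5.99 × 124^0.63 ≈ 124.82 kt.
Cyclone Dineo: ΔP = 110; V ≈ 5.99 × 110^0.63 ≈ 115.75 kt.
Difference ≈ 124.82 − 115.75 = 9.07 → 9 kt.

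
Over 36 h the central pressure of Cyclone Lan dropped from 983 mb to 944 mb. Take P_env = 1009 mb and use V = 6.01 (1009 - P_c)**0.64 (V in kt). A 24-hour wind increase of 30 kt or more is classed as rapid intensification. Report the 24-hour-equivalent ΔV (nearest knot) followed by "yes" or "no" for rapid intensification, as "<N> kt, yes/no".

V₁: ΔP = 26, V ≈ 6.01 × 26^0.64 ≈ 48.36 kt.
V₂: ΔP = 65, V ≈ 6.01 × 65^0.64 ≈ 86.92 kt.
ΔV over 36 h = 38.56 kt → 24 h equivalent = 38.56 × 24/36 ≈ 25.71 kt.
26 kt < 30 kt ⇒ not rapid intensification.

26 kt, no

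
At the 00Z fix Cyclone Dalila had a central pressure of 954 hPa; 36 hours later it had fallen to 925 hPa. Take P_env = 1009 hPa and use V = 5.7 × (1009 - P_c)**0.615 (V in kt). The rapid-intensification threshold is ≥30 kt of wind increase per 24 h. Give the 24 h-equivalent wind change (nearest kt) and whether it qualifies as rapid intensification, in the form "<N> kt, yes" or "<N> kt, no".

V₁: ΔP = 55, V ≈ 5.7 × 55^0.615 ≈ 67.02 kt.
V₂: ΔP = 84, V ≈ 5.7 × 84^0.615 ≈ 86.96 kt.
ΔV over 36 h = 19.94 kt → 24 h equivalent = 19.94 × 24/36 ≈ 13.29 kt.
13 kt < 30 kt ⇒ not rapid intensification.

13 kt, no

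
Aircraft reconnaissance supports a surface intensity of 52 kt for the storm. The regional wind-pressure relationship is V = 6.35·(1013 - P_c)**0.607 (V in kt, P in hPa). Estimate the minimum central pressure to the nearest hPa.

ΔP = (V / 6.35)^(1/0.607) = (52/6.35)^1.647.
52/6.35 = 8.189; 8.189^1.647 ≈ 31.95 hPa.
P_c = 1013 − 31.95 = 981.05 ≈ 981 hPa.

981 hPa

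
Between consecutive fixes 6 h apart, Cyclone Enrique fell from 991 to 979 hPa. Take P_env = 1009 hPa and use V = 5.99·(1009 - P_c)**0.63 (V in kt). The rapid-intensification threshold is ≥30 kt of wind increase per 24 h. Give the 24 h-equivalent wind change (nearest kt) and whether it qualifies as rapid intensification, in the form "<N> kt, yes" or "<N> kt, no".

56 kt, yes

V₁: ΔP = 18, V ≈ 5.99 × 18^0.63 ≈ 37.00 kt.
V₂: ΔP = 30, V ≈ 5.99 × 30^0.63 ≈ 51.05 kt.
ΔV over 6 h = 14.05 kt → 24 h equivalent = 14.05 × 24/6 ≈ 56.20 kt.
56 kt ≥ 30 kt ⇒ rapid intensification.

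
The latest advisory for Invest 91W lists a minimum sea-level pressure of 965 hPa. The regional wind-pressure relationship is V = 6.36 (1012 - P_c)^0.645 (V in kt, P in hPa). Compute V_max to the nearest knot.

ΔP = 1012 − 965 = 47 hPa.
47^0.645 ≈ 11.981.
V ≈ 6.36 × 11.981 ≈ 76.2 kt.

76 kt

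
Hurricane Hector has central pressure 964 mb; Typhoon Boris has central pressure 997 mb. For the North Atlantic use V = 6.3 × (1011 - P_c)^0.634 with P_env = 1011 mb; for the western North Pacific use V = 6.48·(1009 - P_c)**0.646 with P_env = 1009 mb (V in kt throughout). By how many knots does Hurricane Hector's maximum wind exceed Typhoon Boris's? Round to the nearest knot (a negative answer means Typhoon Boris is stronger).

Hurricane Hector: ΔP = 47; V ≈ 6.3 × 47^0.634 ≈ 72.35 kt.
Typhoon Boris: ΔP = 12; V ≈ 6.48 × 12^0.646 ≈ 32.26 kt.
Difference ≈ 72.35 − 32.26 = 40.09 → 40 kt.

40 kt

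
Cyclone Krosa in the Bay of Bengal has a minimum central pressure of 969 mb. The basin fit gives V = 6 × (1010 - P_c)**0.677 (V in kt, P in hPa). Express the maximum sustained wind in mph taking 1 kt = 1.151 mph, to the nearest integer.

ΔP = 1010 − 969 = 41 mb.
V ≈ 6 × 41^0.677 = 6 × 12.355 ≈ 74.132 kt.
74.132 × 1.151 ≈ 85.33 mph → 85 mph.

85 mph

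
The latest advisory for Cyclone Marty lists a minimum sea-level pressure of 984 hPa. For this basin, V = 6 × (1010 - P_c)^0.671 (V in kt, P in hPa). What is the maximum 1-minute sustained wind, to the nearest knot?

ΔP = 1010 − 984 = 26 hPa.
26^0.671 ≈ 8.901.
V ≈ 6 × 8.901 ≈ 53.4 kt.

53 kt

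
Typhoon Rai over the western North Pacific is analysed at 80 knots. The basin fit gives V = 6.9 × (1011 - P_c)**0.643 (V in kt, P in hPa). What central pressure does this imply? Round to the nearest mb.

966 mb

ΔP = (V / 6.9)^(1/0.643) = (80/6.9)^1.555.
80/6.9 = 11.594; 11.594^1.555 ≈ 45.20 mb.
P_c = 1011 − 45.20 = 965.80 ≈ 966 mb.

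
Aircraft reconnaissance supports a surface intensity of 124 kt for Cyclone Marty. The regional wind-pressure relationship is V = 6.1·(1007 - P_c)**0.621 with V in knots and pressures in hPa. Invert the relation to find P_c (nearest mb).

879 mb

ΔP = (V / 6.1)^(1/0.621) = (124/6.1)^1.610.
124/6.1 = 20.328; 20.328^1.610 ≈ 127.77 mb.
P_c = 1007 − 127.77 = 879.23 ≈ 879 mb.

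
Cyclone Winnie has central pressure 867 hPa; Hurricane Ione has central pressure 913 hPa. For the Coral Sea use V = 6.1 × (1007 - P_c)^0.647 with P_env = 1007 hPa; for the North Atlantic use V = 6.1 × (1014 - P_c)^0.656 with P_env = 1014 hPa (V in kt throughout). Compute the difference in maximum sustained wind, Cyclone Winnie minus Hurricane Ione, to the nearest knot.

23 kt

Cyclone Winnie: ΔP = 140; V ≈ 6.1 × 140^0.647 ≈ 149.24 kt.
Hurricane Ione: ΔP = 101; V ≈ 6.1 × 101^0.656 ≈ 125.94 kt.
Difference ≈ 149.24 − 125.94 = 23.30 → 23 kt.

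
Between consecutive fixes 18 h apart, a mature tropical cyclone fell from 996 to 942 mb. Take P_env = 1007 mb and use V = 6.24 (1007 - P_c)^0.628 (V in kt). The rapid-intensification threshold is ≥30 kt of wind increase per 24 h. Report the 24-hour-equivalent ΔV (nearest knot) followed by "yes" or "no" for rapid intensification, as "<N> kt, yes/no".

77 kt, yes

V₁: ΔP = 11, V ≈ 6.24 × 11^0.628 ≈ 28.13 kt.
V₂: ΔP = 65, V ≈ 6.24 × 65^0.628 ≈ 85.84 kt.
ΔV over 18 h = 57.71 kt → 24 h equivalent = 57.71 × 24/18 ≈ 76.95 kt.
77 kt ≥ 30 kt ⇒ rapid intensification.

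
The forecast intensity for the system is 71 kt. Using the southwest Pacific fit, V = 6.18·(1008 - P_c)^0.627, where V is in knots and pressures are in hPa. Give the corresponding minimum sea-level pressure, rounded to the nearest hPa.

ΔP = (V / 6.18)^(1/0.627) = (71/6.18)^1.595.
71/6.18 = 11.489; 11.489^1.595 ≈ 49.09 hPa.
P_c = 1008 − 49.09 = 958.91 ≈ 959 hPa.

959 hPa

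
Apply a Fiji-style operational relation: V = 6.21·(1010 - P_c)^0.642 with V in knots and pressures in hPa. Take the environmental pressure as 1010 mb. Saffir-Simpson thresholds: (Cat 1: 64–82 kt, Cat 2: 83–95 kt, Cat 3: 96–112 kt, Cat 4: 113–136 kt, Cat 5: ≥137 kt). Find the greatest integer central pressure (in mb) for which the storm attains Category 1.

Category 1 begins at V = 64 kt.
Required ΔP = (64/6.21)^(1/0.642) = 10.306^1.558 ≈ 37.85 mb.
P_c ≤ 1010 − 37.85 = 972.15, so the highest integer P_c is 972 mb.

972 mb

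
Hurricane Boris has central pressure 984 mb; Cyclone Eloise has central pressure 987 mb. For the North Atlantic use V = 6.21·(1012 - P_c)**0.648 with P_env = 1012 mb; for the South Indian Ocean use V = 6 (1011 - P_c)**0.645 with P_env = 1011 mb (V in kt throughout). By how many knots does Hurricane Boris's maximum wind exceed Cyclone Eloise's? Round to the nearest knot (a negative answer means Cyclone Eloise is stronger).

Hurricane Boris: ΔP = 28; V ≈ 6.21 × 28^0.648 ≈ 53.81 kt.
Cyclone Eloise: ΔP = 24; V ≈ 6 × 24^0.645 ≈ 46.60 kt.
Difference ≈ 53.81 − 46.60 = 7.21 → 7 kt.

7 kt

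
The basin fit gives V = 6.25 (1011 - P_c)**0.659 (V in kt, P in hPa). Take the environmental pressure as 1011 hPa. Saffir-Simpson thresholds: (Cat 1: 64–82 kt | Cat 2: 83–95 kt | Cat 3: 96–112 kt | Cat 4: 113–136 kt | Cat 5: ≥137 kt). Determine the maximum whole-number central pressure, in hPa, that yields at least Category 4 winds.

930 hPa

Category 4 begins at V = 113 kt.
Required ΔP = (113/6.25)^(1/0.659) = 18.080^1.517 ≈ 80.86 hPa.
P_c ≤ 1011 − 80.86 = 930.14, so the highest integer P_c is 930 hPa.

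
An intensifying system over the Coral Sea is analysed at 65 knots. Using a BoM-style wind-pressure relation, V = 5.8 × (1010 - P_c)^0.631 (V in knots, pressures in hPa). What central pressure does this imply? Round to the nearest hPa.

964 hPa

ΔP = (V / 5.8)^(1/0.631) = (65/5.8)^1.585.
65/5.8 = 11.207; 11.207^1.585 ≈ 46.05 hPa.
P_c = 1010 − 46.05 = 963.95 ≈ 964 hPa.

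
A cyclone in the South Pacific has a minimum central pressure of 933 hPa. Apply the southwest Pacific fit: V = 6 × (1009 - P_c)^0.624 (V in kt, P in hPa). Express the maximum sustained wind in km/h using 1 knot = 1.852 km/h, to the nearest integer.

ΔP = 1009 − 933 = 76 hPa.
V ≈ 6 × 76^0.624 = 6 × 14.915 ≈ 89.491 kt.
89.491 × 1.852 ≈ 165.74 km/h → 166 km/h.

166 km/h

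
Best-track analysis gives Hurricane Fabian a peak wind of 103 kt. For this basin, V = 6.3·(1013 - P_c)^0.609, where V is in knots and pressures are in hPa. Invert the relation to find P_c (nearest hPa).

ΔP = (V / 6.3)^(1/0.609) = (103/6.3)^1.642.
103/6.3 = 16.349; 16.349^1.642 ≈ 98.31 hPa.
P_c = 1013 − 98.31 = 914.69 ≈ 915 hPa.

915 hPa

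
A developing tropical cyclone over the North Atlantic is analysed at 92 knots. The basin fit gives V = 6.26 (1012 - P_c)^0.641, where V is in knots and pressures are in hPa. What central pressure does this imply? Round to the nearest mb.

946 mb

ΔP = (V / 6.26)^(1/0.641) = (92/6.26)^1.560.
92/6.26 = 14.696; 14.696^1.560 ≈ 66.21 mb.
P_c = 1012 − 66.21 = 945.79 ≈ 946 mb.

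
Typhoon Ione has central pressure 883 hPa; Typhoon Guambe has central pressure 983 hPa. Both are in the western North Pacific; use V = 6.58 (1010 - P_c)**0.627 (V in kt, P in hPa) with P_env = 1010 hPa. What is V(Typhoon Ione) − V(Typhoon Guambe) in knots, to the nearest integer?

85 kt

Typhoon Ione: ΔP = 127; V ≈ 6.58 × 127^0.627 ≈ 137.19 kt.
Typhoon Guambe: ΔP = 27; V ≈ 6.58 × 27^0.627 ≈ 51.96 kt.
Difference ≈ 137.19 − 51.96 = 85.23 → 85 kt.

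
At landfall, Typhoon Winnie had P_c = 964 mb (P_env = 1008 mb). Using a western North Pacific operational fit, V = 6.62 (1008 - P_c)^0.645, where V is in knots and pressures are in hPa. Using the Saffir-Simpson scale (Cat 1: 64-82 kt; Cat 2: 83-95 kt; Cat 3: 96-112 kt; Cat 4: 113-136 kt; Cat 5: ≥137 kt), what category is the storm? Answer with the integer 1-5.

ΔP = 1008 − 964 = 44 mb.
V ≈ 6.62 × 44^0.645 = 6.62 × 11.48 ≈ 76 kt.
76 kt falls in the Category 1 band.

1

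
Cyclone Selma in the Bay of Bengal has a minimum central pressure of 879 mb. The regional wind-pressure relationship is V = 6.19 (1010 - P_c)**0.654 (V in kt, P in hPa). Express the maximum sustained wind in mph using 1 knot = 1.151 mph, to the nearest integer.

173 mph

ΔP = 1010 − 879 = 131 mb.
V ≈ 6.19 × 131^0.654 = 6.19 × 24.249 ≈ 150.102 kt.
150.102 × 1.151 ≈ 172.77 mph → 173 mph.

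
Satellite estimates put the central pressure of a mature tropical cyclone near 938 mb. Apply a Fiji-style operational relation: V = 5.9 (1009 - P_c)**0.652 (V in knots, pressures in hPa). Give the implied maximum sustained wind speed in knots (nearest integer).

ΔP = 1009 − 938 = 71 mb.
71^0.652 ≈ 16.107.
V ≈ 5.9 × 16.107 ≈ 95.0 kt.

95 kt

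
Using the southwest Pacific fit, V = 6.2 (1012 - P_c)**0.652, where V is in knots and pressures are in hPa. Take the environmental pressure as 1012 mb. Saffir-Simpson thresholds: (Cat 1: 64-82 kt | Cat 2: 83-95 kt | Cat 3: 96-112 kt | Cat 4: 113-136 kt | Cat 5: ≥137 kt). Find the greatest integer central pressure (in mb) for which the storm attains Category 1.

Category 1 begins at V = 64 kt.
Required ΔP = (64/6.2)^(1/0.652) = 10.323^1.534 ≈ 35.88 mb.
P_c ≤ 1012 − 35.88 = 976.12, so the highest integer P_c is 976 mb.

976 mb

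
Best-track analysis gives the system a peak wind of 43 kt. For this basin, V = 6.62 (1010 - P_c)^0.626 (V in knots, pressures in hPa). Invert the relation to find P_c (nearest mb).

990 mb

ΔP = (V / 6.62)^(1/0.626) = (43/6.62)^1.597.
43/6.62 = 6.495; 6.495^1.597 ≈ 19.87 mb.
P_c = 1010 − 19.87 = 990.13 ≈ 990 mb.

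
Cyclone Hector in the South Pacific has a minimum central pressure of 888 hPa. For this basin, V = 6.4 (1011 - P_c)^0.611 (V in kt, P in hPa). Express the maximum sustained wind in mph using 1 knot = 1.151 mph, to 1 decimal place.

ΔP = 1011 − 888 = 123 hPa.
V ≈ 6.4 × 123^0.611 = 6.4 × 18.920 ≈ 121.091 kt.
121.091 × 1.151 ≈ 139.38 mph → 139.4 mph.

139.4 mph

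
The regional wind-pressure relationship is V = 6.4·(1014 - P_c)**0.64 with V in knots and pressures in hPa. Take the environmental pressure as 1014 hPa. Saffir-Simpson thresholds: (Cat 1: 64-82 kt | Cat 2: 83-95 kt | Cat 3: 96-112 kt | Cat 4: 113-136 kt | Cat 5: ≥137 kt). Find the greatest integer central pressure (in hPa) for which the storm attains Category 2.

Category 2 begins at V = 83 kt.
Required ΔP = (83/6.4)^(1/0.64) = 12.969^1.562 ≈ 54.82 hPa.
P_c ≤ 1014 − 54.82 = 959.18, so the highest integer P_c is 959 hPa.

959 hPa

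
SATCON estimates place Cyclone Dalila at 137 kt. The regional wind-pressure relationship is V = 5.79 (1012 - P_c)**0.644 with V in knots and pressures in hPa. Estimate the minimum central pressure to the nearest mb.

876 mb

ΔP = (V / 5.79)^(1/0.644) = (137/5.79)^1.553.
137/5.79 = 23.661; 23.661^1.553 ≈ 136.02 mb.
P_c = 1012 − 136.02 = 875.98 ≈ 876 mb.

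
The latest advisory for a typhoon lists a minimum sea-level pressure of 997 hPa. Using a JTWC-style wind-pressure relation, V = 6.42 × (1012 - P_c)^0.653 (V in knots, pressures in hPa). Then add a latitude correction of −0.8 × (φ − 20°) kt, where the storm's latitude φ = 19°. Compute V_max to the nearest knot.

ΔP = 1012 − 997 = 15 hPa.
15^0.653 ≈ 5.861.
V ≈ 6.42 × 5.861 ≈ 37.6 kt.
Latitude correction: −0.8 × (19 − 20) = 0.8 kt.
Corrected V ≈ 38.4 kt → 38 kt.

38 kt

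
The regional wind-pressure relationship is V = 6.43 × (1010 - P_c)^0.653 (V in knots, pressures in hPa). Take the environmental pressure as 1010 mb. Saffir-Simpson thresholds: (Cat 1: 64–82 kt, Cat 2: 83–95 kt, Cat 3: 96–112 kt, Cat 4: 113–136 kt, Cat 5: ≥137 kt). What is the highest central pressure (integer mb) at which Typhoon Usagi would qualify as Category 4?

929 mb

Category 4 begins at V = 113 kt.
Required ΔP = (113/6.43)^(1/0.653) = 17.574^1.531 ≈ 80.61 mb.
P_c ≤ 1010 − 80.61 = 929.39, so the highest integer P_c is 929 mb.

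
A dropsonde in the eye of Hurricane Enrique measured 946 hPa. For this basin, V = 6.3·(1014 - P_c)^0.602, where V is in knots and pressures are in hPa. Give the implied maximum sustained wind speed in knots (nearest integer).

ΔP = 1014 − 946 = 68 hPa.
68^0.602 ≈ 12.681.
V ≈ 6.3 × 12.681 ≈ 79.9 kt.

80 kt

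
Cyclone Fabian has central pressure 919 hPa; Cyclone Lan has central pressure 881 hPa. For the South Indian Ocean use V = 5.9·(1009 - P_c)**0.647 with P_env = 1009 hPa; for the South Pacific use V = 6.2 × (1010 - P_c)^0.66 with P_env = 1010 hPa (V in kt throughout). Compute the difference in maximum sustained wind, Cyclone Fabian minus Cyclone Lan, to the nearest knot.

-45 kt

Cyclone Fabian: ΔP = 90; V ≈ 5.9 × 90^0.647 ≈ 108.45 kt.
Cyclone Lan: ΔP = 129; V ≈ 6.2 × 129^0.66 ≈ 153.24 kt.
Difference ≈ 108.45 − 153.24 = -44.79 → -45 kt.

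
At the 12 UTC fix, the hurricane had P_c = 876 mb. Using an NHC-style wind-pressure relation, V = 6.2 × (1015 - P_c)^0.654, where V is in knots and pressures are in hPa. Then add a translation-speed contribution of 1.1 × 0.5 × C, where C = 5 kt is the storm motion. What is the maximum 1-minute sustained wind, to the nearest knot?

ΔP = 1015 − 876 = 139 mb.
139^0.654 ≈ 25.208.
V ≈ 6.2 × 25.208 ≈ 156.3 kt.
Translation term: 1.1 × 0.5 × 5 = 2.75 kt.
Corrected V ≈ 159.05 kt → 159 kt.

159 kt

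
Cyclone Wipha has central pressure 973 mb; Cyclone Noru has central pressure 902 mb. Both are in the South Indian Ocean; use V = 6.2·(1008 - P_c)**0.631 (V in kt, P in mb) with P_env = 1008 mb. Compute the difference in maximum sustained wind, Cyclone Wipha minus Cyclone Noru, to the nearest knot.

-59 kt

Cyclone Wipha: ΔP = 35; V ≈ 6.2 × 35^0.631 ≈ 58.44 kt.
Cyclone Noru: ΔP = 106; V ≈ 6.2 × 106^0.631 ≈ 117.59 kt.
Difference ≈ 58.44 − 117.59 = -59.15 → -59 kt.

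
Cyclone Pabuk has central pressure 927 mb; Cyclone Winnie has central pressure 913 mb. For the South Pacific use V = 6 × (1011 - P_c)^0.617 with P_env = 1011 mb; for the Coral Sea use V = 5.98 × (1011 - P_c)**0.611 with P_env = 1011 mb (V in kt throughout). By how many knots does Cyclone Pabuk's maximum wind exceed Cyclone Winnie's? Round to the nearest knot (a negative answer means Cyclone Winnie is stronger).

Cyclone Pabuk: ΔP = 84; V ≈ 6 × 84^0.617 ≈ 92.35 kt.
Cyclone Winnie: ΔP = 98; V ≈ 5.98 × 98^0.611 ≈ 98.48 kt.
Difference ≈ 92.35 − 98.48 = -6.13 → -6 kt.

-6 kt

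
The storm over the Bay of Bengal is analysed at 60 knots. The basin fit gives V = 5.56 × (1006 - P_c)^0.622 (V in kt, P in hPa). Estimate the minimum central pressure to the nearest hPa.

ΔP = (V / 5.56)^(1/0.622) = (60/5.56)^1.608.
60/5.56 = 10.791; 10.791^1.608 ≈ 45.80 hPa.
P_c = 1006 − 45.80 = 960.20 ≈ 960 hPa.

960 hPa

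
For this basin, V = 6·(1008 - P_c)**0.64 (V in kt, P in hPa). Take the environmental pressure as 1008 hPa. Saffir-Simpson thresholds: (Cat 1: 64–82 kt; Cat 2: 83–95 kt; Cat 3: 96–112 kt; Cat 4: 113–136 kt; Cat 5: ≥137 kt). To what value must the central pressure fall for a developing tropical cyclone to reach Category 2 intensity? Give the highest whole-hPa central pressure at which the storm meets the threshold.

Category 2 begins at V = 83 kt.
Required ΔP = (83/6)^(1/0.64) = 13.833^1.562 ≈ 60.63 hPa.
P_c ≤ 1008 − 60.63 = 947.37, so the highest integer P_c is 947 hPa.

947 hPa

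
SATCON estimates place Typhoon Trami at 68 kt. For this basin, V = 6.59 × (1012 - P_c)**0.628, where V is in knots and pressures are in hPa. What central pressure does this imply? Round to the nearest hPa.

971 hPa

ΔP = (V / 6.59)^(1/0.628) = (68/6.59)^1.592.
68/6.59 = 10.319; 10.319^1.592 ≈ 41.12 hPa.
P_c = 1012 − 41.12 = 970.88 ≈ 971 hPa.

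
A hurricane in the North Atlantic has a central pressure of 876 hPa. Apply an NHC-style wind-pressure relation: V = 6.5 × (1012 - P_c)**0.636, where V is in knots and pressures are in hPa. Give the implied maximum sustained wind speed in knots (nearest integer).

148 kt

ΔP = 1012 − 876 = 136 hPa.
136^0.636 ≈ 22.747.
V ≈ 6.5 × 22.747 ≈ 147.9 kt.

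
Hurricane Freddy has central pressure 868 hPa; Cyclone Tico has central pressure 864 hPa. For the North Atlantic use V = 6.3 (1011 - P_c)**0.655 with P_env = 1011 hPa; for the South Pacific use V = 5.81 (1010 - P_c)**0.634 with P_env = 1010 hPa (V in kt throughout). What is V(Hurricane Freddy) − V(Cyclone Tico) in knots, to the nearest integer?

Hurricane Freddy: ΔP = 143; V ≈ 6.3 × 143^0.655 ≈ 162.59 kt.
Cyclone Tico: ΔP = 146; V ≈ 5.81 × 146^0.634 ≈ 136.89 kt.
Difference ≈ 162.59 − 136.89 = 25.70 → 26 kt.

26 kt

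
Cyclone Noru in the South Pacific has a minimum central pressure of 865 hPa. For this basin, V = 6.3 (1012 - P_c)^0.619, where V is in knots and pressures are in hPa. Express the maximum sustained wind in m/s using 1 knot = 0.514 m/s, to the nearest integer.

ΔP = 1012 − 865 = 147 hPa.
V ≈ 6.3 × 147^0.619 = 6.3 × 21.957 ≈ 138.328 kt.
138.328 × 0.514 ≈ 71.10 m/s → 71 m/s.

71 m/s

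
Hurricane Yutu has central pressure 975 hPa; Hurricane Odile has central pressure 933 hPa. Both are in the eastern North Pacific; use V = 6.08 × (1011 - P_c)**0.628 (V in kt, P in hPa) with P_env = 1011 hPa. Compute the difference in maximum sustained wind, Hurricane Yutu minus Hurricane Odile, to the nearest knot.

-36 kt

Hurricane Yutu: ΔP = 36; V ≈ 6.08 × 36^0.628 ≈ 57.71 kt.
Hurricane Odile: ΔP = 78; V ≈ 6.08 × 78^0.628 ≈ 93.79 kt.
Difference ≈ 57.71 − 93.79 = -36.08 → -36 kt.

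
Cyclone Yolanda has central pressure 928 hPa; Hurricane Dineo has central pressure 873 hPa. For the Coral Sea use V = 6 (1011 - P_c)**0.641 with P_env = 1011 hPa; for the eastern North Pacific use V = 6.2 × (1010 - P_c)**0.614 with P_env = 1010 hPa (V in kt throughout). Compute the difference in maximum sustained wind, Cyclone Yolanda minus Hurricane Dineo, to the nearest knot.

-25 kt

Cyclone Yolanda: ΔP = 83; V ≈ 6 × 83^0.641 ≈ 101.92 kt.
Hurricane Dineo: ΔP = 137; V ≈ 6.2 × 137^0.614 ≈ 127.16 kt.
Difference ≈ 101.92 − 127.16 = -25.24 → -25 kt.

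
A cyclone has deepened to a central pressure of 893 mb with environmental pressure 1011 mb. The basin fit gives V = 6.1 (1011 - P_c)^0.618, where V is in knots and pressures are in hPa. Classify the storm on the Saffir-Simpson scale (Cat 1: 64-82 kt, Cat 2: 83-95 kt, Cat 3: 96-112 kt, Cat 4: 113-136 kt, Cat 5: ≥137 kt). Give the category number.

4

ΔP = 1011 − 893 = 118 mb.
V ≈ 6.1 × 118^0.618 = 6.1 × 19.07 ≈ 116 kt.
116 kt falls in the Category 4 band.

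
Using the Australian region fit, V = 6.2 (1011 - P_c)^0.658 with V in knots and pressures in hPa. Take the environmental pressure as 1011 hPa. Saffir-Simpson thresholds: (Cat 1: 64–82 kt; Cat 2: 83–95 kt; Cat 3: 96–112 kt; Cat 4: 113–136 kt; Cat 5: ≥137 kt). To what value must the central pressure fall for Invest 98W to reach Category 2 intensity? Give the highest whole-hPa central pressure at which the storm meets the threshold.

Category 2 begins at V = 83 kt.
Required ΔP = (83/6.2)^(1/0.658) = 13.387^1.520 ≈ 51.56 hPa.
P_c ≤ 1011 − 51.56 = 959.44, so the highest integer P_c is 959 hPa.

959 hPa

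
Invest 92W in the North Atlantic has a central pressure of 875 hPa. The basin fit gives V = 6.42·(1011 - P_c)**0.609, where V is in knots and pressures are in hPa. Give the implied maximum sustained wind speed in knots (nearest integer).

ΔP = 1011 − 875 = 136 hPa.
136^0.609 ≈ 19.922.
V ≈ 6.42 × 19.922 ≈ 127.9 kt.

128 kt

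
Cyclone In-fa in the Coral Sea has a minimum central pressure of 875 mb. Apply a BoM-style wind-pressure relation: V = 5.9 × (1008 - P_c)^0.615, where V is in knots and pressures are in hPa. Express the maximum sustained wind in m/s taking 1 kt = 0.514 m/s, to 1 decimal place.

ΔP = 1008 − 875 = 133 mb.
V ≈ 5.9 × 133^0.615 = 5.9 × 20.238 ≈ 119.405 kt.
119.405 × 0.514 ≈ 61.37 m/s → 61.4 m/s.

61.4 m/s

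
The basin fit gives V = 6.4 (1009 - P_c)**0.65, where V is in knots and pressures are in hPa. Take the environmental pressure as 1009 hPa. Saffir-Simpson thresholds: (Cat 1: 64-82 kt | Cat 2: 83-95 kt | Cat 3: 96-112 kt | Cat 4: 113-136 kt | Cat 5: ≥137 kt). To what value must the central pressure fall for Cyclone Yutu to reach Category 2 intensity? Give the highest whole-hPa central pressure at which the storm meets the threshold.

Category 2 begins at V = 83 kt.
Required ΔP = (83/6.4)^(1/0.65) = 12.969^1.538 ≈ 51.54 hPa.
P_c ≤ 1009 − 51.54 = 957.46, so the highest integer P_c is 957 hPa.

957 hPa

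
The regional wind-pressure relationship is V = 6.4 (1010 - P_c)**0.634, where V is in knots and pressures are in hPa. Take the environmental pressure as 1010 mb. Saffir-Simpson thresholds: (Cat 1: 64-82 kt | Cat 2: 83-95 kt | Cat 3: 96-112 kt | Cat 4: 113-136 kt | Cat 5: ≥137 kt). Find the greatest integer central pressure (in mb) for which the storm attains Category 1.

Category 1 begins at V = 64 kt.
Required ΔP = (64/6.4)^(1/0.634) = 10.000^1.577 ≈ 37.78 mb.
P_c ≤ 1010 − 37.78 = 972.22, so the highest integer P_c is 972 mb.

972 mb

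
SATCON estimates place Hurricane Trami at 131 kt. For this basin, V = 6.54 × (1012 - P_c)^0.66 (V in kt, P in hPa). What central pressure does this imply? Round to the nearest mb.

ΔP = (V / 6.54)^(1/0.66) = (131/6.54)^1.515.
131/6.54 = 20.031; 20.031^1.515 ≈ 93.81 mb.
P_c = 1012 − 93.81 = 918.19 ≈ 918 mb.

918 mb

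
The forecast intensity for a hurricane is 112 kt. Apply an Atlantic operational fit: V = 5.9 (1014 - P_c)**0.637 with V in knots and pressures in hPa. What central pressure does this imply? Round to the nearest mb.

ΔP = (V / 5.9)^(1/0.637) = (112/5.9)^1.570.
112/5.9 = 18.983; 18.983^1.570 ≈ 101.59 mb.
P_c = 1014 − 101.59 = 912.41 ≈ 912 mb.

912 mb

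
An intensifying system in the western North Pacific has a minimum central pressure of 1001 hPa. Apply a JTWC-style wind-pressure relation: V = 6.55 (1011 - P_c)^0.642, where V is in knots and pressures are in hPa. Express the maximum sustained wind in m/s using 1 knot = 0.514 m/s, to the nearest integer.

ΔP = 1011 − 1001 = 10 hPa.
V ≈ 6.55 × 10^0.642 = 6.55 × 4.385 ≈ 28.724 kt.
28.724 × 0.514 ≈ 14.76 m/s → 15 m/s.

15 m/s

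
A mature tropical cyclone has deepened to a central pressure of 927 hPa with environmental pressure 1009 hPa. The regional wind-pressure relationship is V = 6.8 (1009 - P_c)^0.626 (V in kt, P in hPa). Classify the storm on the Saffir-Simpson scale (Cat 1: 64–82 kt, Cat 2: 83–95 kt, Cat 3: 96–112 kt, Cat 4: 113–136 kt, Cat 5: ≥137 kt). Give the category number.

3

ΔP = 1009 − 927 = 82 hPa.
V ≈ 6.8 × 82^0.626 = 6.8 × 15.78 ≈ 107 kt.
107 kt falls in the Category 3 band.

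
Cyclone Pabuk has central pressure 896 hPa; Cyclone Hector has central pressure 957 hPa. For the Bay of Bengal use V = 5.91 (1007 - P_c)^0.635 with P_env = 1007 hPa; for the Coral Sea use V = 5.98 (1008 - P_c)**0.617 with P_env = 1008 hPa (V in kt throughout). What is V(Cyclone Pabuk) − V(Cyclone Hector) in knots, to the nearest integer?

Cyclone Pabuk: ΔP = 111; V ≈ 5.91 × 111^0.635 ≈ 117.59 kt.
Cyclone Hector: ΔP = 51; V ≈ 5.98 × 51^0.617 ≈ 67.65 kt.
Difference ≈ 117.59 − 67.65 = 49.94 → 50 kt.

50 kt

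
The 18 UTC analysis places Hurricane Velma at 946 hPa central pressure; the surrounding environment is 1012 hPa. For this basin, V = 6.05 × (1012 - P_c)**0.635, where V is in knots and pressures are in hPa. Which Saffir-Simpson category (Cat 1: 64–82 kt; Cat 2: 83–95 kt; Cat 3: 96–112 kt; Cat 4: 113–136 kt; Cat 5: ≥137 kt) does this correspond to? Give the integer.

2

ΔP = 1012 − 946 = 66 hPa.
V ≈ 6.05 × 66^0.635 = 6.05 × 14.30 ≈ 87 kt.
87 kt falls in the Category 2 band.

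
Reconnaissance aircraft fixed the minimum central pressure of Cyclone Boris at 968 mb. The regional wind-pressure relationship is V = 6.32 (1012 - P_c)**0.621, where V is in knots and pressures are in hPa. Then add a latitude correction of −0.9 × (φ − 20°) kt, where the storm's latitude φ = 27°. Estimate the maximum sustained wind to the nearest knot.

ΔP = 1012 − 968 = 44 mb.
44^0.621 ≈ 10.485.
V ≈ 6.32 × 10.485 ≈ 66.3 kt.
Latitude correction: −0.9 × (27 − 20) = -6.3 kt.
Corrected V ≈ 60 kt → 60 kt.

60 kt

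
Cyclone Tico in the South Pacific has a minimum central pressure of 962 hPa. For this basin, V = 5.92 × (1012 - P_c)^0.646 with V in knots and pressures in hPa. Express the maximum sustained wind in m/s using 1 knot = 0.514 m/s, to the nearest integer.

38 m/s

ΔP = 1012 − 962 = 50 hPa.
V ≈ 5.92 × 50^0.646 = 5.92 × 12.518 ≈ 74.107 kt.
74.107 × 0.514 ≈ 38.09 m/s → 38 m/s.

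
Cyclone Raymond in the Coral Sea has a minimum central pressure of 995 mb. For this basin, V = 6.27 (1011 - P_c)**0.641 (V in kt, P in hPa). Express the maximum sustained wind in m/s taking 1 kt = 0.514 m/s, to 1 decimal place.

ΔP = 1011 − 995 = 16 mb.
V ≈ 6.27 × 16^0.641 = 6.27 × 5.913 ≈ 37.077 kt.
37.077 × 0.514 ≈ 19.06 m/s → 19.1 m/s.

19.1 m/s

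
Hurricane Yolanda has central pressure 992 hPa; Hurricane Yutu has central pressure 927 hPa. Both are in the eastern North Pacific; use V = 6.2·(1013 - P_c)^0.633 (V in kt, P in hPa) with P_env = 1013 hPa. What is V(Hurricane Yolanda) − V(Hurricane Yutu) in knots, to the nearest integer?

Hurricane Yolanda: ΔP = 21; V ≈ 6.2 × 21^0.633 ≈ 42.59 kt.
Hurricane Yutu: ΔP = 86; V ≈ 6.2 × 86^0.633 ≈ 103.98 kt.
Difference ≈ 42.59 − 103.98 = -61.39 → -61 kt.

-61 kt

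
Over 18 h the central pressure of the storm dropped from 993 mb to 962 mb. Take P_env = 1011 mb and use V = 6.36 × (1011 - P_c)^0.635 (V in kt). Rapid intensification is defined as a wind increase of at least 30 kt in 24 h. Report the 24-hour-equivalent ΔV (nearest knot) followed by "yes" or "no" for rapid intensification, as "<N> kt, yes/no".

47 kt, yes

V₁: ΔP = 18, V ≈ 6.36 × 18^0.635 ≈ 39.86 kt.
V₂: ΔP = 49, V ≈ 6.36 × 49^0.635 ≈ 75.29 kt.
ΔV over 18 h = 35.43 kt → 24 h equivalent = 35.43 × 24/18 ≈ 47.24 kt.
47 kt ≥ 30 kt ⇒ rapid intensification.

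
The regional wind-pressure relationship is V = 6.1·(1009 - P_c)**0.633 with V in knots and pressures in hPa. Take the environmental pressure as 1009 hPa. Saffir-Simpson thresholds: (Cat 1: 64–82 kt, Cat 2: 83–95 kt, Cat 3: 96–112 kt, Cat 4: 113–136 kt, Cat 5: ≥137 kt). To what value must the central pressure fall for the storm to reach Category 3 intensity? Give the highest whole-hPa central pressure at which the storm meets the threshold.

Category 3 begins at V = 96 kt.
Required ΔP = (96/6.1)^(1/0.633) = 15.738^1.580 ≈ 77.79 hPa.
P_c ≤ 1009 − 77.79 = 931.21, so the highest integer P_c is 931 hPa.

931 hPa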